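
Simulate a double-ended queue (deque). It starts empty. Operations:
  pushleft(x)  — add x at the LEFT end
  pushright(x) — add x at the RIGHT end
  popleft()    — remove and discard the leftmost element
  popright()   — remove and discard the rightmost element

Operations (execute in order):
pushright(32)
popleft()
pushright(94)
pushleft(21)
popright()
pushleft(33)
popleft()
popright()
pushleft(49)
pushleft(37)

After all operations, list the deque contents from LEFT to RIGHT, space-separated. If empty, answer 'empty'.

Answer: 37 49

Derivation:
pushright(32): [32]
popleft(): []
pushright(94): [94]
pushleft(21): [21, 94]
popright(): [21]
pushleft(33): [33, 21]
popleft(): [21]
popright(): []
pushleft(49): [49]
pushleft(37): [37, 49]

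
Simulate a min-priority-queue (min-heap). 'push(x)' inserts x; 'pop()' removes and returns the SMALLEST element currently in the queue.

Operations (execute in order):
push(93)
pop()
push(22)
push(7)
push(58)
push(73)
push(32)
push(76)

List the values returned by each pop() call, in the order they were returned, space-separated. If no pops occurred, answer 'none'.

Answer: 93

Derivation:
push(93): heap contents = [93]
pop() → 93: heap contents = []
push(22): heap contents = [22]
push(7): heap contents = [7, 22]
push(58): heap contents = [7, 22, 58]
push(73): heap contents = [7, 22, 58, 73]
push(32): heap contents = [7, 22, 32, 58, 73]
push(76): heap contents = [7, 22, 32, 58, 73, 76]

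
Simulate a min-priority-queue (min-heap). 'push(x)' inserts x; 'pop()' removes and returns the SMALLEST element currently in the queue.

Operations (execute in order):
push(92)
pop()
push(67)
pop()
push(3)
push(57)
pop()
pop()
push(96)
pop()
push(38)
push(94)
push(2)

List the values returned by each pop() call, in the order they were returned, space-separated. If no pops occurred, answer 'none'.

Answer: 92 67 3 57 96

Derivation:
push(92): heap contents = [92]
pop() → 92: heap contents = []
push(67): heap contents = [67]
pop() → 67: heap contents = []
push(3): heap contents = [3]
push(57): heap contents = [3, 57]
pop() → 3: heap contents = [57]
pop() → 57: heap contents = []
push(96): heap contents = [96]
pop() → 96: heap contents = []
push(38): heap contents = [38]
push(94): heap contents = [38, 94]
push(2): heap contents = [2, 38, 94]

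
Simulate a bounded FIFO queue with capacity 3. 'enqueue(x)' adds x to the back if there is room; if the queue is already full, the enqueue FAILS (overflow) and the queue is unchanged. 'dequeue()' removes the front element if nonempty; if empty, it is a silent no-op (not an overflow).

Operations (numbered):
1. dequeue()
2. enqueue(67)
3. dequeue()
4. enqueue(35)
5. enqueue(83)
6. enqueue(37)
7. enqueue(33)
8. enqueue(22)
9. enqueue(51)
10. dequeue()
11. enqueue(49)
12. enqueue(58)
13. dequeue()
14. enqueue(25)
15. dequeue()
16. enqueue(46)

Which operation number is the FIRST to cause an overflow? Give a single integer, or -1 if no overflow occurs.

Answer: 7

Derivation:
1. dequeue(): empty, no-op, size=0
2. enqueue(67): size=1
3. dequeue(): size=0
4. enqueue(35): size=1
5. enqueue(83): size=2
6. enqueue(37): size=3
7. enqueue(33): size=3=cap → OVERFLOW (fail)
8. enqueue(22): size=3=cap → OVERFLOW (fail)
9. enqueue(51): size=3=cap → OVERFLOW (fail)
10. dequeue(): size=2
11. enqueue(49): size=3
12. enqueue(58): size=3=cap → OVERFLOW (fail)
13. dequeue(): size=2
14. enqueue(25): size=3
15. dequeue(): size=2
16. enqueue(46): size=3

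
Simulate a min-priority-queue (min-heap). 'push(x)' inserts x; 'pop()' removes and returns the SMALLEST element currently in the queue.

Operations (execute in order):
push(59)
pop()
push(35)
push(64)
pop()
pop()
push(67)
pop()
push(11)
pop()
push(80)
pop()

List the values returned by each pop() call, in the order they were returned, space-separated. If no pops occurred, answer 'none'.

Answer: 59 35 64 67 11 80

Derivation:
push(59): heap contents = [59]
pop() → 59: heap contents = []
push(35): heap contents = [35]
push(64): heap contents = [35, 64]
pop() → 35: heap contents = [64]
pop() → 64: heap contents = []
push(67): heap contents = [67]
pop() → 67: heap contents = []
push(11): heap contents = [11]
pop() → 11: heap contents = []
push(80): heap contents = [80]
pop() → 80: heap contents = []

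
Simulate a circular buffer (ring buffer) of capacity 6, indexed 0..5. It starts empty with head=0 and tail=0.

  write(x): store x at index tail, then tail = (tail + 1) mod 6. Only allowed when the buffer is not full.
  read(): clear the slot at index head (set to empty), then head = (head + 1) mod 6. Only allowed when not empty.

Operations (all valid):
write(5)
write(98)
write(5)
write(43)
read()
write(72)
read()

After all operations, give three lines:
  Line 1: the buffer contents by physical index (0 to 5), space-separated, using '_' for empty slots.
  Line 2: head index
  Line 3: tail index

Answer: _ _ 5 43 72 _
2
5

Derivation:
write(5): buf=[5 _ _ _ _ _], head=0, tail=1, size=1
write(98): buf=[5 98 _ _ _ _], head=0, tail=2, size=2
write(5): buf=[5 98 5 _ _ _], head=0, tail=3, size=3
write(43): buf=[5 98 5 43 _ _], head=0, tail=4, size=4
read(): buf=[_ 98 5 43 _ _], head=1, tail=4, size=3
write(72): buf=[_ 98 5 43 72 _], head=1, tail=5, size=4
read(): buf=[_ _ 5 43 72 _], head=2, tail=5, size=3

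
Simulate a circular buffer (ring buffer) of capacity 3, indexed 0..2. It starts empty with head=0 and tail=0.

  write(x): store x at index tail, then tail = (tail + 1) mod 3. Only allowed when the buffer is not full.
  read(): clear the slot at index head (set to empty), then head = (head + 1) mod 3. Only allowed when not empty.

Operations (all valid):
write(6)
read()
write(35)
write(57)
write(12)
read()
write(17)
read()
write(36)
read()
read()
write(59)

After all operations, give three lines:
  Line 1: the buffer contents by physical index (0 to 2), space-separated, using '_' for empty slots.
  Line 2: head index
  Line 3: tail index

Answer: 59 _ 36
2
1

Derivation:
write(6): buf=[6 _ _], head=0, tail=1, size=1
read(): buf=[_ _ _], head=1, tail=1, size=0
write(35): buf=[_ 35 _], head=1, tail=2, size=1
write(57): buf=[_ 35 57], head=1, tail=0, size=2
write(12): buf=[12 35 57], head=1, tail=1, size=3
read(): buf=[12 _ 57], head=2, tail=1, size=2
write(17): buf=[12 17 57], head=2, tail=2, size=3
read(): buf=[12 17 _], head=0, tail=2, size=2
write(36): buf=[12 17 36], head=0, tail=0, size=3
read(): buf=[_ 17 36], head=1, tail=0, size=2
read(): buf=[_ _ 36], head=2, tail=0, size=1
write(59): buf=[59 _ 36], head=2, tail=1, size=2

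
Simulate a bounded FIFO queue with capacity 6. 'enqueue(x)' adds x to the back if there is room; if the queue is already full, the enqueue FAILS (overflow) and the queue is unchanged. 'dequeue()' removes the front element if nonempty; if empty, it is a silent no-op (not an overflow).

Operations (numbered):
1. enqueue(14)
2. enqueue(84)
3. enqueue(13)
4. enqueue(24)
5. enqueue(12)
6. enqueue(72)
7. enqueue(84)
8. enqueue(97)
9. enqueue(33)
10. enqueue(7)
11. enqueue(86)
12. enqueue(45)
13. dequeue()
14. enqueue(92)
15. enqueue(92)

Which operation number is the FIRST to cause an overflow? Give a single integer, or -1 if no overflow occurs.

1. enqueue(14): size=1
2. enqueue(84): size=2
3. enqueue(13): size=3
4. enqueue(24): size=4
5. enqueue(12): size=5
6. enqueue(72): size=6
7. enqueue(84): size=6=cap → OVERFLOW (fail)
8. enqueue(97): size=6=cap → OVERFLOW (fail)
9. enqueue(33): size=6=cap → OVERFLOW (fail)
10. enqueue(7): size=6=cap → OVERFLOW (fail)
11. enqueue(86): size=6=cap → OVERFLOW (fail)
12. enqueue(45): size=6=cap → OVERFLOW (fail)
13. dequeue(): size=5
14. enqueue(92): size=6
15. enqueue(92): size=6=cap → OVERFLOW (fail)

Answer: 7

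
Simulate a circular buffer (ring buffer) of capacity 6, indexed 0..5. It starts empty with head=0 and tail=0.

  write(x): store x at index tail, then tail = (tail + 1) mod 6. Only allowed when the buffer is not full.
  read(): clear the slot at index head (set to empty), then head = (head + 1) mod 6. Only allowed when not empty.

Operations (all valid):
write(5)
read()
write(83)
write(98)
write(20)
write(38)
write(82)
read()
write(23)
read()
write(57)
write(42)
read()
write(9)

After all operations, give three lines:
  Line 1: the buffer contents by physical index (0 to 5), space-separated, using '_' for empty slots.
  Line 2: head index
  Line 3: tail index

write(5): buf=[5 _ _ _ _ _], head=0, tail=1, size=1
read(): buf=[_ _ _ _ _ _], head=1, tail=1, size=0
write(83): buf=[_ 83 _ _ _ _], head=1, tail=2, size=1
write(98): buf=[_ 83 98 _ _ _], head=1, tail=3, size=2
write(20): buf=[_ 83 98 20 _ _], head=1, tail=4, size=3
write(38): buf=[_ 83 98 20 38 _], head=1, tail=5, size=4
write(82): buf=[_ 83 98 20 38 82], head=1, tail=0, size=5
read(): buf=[_ _ 98 20 38 82], head=2, tail=0, size=4
write(23): buf=[23 _ 98 20 38 82], head=2, tail=1, size=5
read(): buf=[23 _ _ 20 38 82], head=3, tail=1, size=4
write(57): buf=[23 57 _ 20 38 82], head=3, tail=2, size=5
write(42): buf=[23 57 42 20 38 82], head=3, tail=3, size=6
read(): buf=[23 57 42 _ 38 82], head=4, tail=3, size=5
write(9): buf=[23 57 42 9 38 82], head=4, tail=4, size=6

Answer: 23 57 42 9 38 82
4
4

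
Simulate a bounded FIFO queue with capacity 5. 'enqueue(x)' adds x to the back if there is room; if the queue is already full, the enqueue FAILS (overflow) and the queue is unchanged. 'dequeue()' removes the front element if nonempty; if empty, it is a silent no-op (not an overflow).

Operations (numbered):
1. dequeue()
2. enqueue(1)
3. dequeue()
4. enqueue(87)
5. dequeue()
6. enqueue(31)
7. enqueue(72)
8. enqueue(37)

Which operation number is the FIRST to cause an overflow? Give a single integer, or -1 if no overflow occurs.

1. dequeue(): empty, no-op, size=0
2. enqueue(1): size=1
3. dequeue(): size=0
4. enqueue(87): size=1
5. dequeue(): size=0
6. enqueue(31): size=1
7. enqueue(72): size=2
8. enqueue(37): size=3

Answer: -1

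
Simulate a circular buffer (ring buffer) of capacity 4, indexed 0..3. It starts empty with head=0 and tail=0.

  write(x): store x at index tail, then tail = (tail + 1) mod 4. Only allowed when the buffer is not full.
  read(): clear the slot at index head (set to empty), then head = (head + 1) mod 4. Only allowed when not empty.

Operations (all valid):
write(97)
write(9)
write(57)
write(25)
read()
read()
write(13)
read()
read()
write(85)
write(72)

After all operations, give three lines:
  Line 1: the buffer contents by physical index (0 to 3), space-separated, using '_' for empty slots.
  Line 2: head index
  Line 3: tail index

Answer: 13 85 72 _
0
3

Derivation:
write(97): buf=[97 _ _ _], head=0, tail=1, size=1
write(9): buf=[97 9 _ _], head=0, tail=2, size=2
write(57): buf=[97 9 57 _], head=0, tail=3, size=3
write(25): buf=[97 9 57 25], head=0, tail=0, size=4
read(): buf=[_ 9 57 25], head=1, tail=0, size=3
read(): buf=[_ _ 57 25], head=2, tail=0, size=2
write(13): buf=[13 _ 57 25], head=2, tail=1, size=3
read(): buf=[13 _ _ 25], head=3, tail=1, size=2
read(): buf=[13 _ _ _], head=0, tail=1, size=1
write(85): buf=[13 85 _ _], head=0, tail=2, size=2
write(72): buf=[13 85 72 _], head=0, tail=3, size=3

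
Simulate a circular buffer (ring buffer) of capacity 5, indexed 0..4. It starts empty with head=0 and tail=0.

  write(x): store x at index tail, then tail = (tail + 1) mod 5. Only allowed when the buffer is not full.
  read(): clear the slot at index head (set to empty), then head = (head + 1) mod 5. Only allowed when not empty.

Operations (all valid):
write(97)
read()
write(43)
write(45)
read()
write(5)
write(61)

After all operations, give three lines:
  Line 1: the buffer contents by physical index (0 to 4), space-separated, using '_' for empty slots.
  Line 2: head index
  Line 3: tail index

Answer: _ _ 45 5 61
2
0

Derivation:
write(97): buf=[97 _ _ _ _], head=0, tail=1, size=1
read(): buf=[_ _ _ _ _], head=1, tail=1, size=0
write(43): buf=[_ 43 _ _ _], head=1, tail=2, size=1
write(45): buf=[_ 43 45 _ _], head=1, tail=3, size=2
read(): buf=[_ _ 45 _ _], head=2, tail=3, size=1
write(5): buf=[_ _ 45 5 _], head=2, tail=4, size=2
write(61): buf=[_ _ 45 5 61], head=2, tail=0, size=3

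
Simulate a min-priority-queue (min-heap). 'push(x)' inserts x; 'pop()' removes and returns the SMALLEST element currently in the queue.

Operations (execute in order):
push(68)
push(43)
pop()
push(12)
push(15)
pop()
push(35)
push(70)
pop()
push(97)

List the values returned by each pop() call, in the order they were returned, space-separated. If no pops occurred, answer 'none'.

push(68): heap contents = [68]
push(43): heap contents = [43, 68]
pop() → 43: heap contents = [68]
push(12): heap contents = [12, 68]
push(15): heap contents = [12, 15, 68]
pop() → 12: heap contents = [15, 68]
push(35): heap contents = [15, 35, 68]
push(70): heap contents = [15, 35, 68, 70]
pop() → 15: heap contents = [35, 68, 70]
push(97): heap contents = [35, 68, 70, 97]

Answer: 43 12 15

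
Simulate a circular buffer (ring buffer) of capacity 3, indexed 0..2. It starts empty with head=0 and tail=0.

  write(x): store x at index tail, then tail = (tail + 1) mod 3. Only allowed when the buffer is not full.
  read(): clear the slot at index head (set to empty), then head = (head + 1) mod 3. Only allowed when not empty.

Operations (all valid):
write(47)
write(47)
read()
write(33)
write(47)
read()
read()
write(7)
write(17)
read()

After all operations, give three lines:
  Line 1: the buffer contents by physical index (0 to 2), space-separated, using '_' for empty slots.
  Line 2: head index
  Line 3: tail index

write(47): buf=[47 _ _], head=0, tail=1, size=1
write(47): buf=[47 47 _], head=0, tail=2, size=2
read(): buf=[_ 47 _], head=1, tail=2, size=1
write(33): buf=[_ 47 33], head=1, tail=0, size=2
write(47): buf=[47 47 33], head=1, tail=1, size=3
read(): buf=[47 _ 33], head=2, tail=1, size=2
read(): buf=[47 _ _], head=0, tail=1, size=1
write(7): buf=[47 7 _], head=0, tail=2, size=2
write(17): buf=[47 7 17], head=0, tail=0, size=3
read(): buf=[_ 7 17], head=1, tail=0, size=2

Answer: _ 7 17
1
0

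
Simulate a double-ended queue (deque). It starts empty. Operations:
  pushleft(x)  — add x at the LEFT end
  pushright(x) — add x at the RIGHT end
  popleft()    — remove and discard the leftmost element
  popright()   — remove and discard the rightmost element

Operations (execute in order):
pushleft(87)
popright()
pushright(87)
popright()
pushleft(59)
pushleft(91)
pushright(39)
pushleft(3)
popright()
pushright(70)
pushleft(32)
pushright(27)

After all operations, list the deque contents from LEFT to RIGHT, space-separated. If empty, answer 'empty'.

Answer: 32 3 91 59 70 27

Derivation:
pushleft(87): [87]
popright(): []
pushright(87): [87]
popright(): []
pushleft(59): [59]
pushleft(91): [91, 59]
pushright(39): [91, 59, 39]
pushleft(3): [3, 91, 59, 39]
popright(): [3, 91, 59]
pushright(70): [3, 91, 59, 70]
pushleft(32): [32, 3, 91, 59, 70]
pushright(27): [32, 3, 91, 59, 70, 27]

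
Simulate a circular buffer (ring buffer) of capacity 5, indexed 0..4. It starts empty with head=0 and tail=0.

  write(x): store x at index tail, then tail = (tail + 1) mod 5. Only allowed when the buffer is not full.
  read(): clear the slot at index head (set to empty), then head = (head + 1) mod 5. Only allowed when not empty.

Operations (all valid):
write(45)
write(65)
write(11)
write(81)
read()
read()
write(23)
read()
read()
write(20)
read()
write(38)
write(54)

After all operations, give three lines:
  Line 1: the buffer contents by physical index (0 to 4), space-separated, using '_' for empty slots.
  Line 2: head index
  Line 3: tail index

write(45): buf=[45 _ _ _ _], head=0, tail=1, size=1
write(65): buf=[45 65 _ _ _], head=0, tail=2, size=2
write(11): buf=[45 65 11 _ _], head=0, tail=3, size=3
write(81): buf=[45 65 11 81 _], head=0, tail=4, size=4
read(): buf=[_ 65 11 81 _], head=1, tail=4, size=3
read(): buf=[_ _ 11 81 _], head=2, tail=4, size=2
write(23): buf=[_ _ 11 81 23], head=2, tail=0, size=3
read(): buf=[_ _ _ 81 23], head=3, tail=0, size=2
read(): buf=[_ _ _ _ 23], head=4, tail=0, size=1
write(20): buf=[20 _ _ _ 23], head=4, tail=1, size=2
read(): buf=[20 _ _ _ _], head=0, tail=1, size=1
write(38): buf=[20 38 _ _ _], head=0, tail=2, size=2
write(54): buf=[20 38 54 _ _], head=0, tail=3, size=3

Answer: 20 38 54 _ _
0
3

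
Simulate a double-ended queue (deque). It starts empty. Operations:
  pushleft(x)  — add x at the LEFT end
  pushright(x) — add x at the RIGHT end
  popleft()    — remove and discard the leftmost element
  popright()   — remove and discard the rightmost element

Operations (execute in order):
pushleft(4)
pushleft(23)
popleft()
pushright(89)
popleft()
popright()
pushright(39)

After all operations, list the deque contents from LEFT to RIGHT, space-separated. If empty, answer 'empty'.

pushleft(4): [4]
pushleft(23): [23, 4]
popleft(): [4]
pushright(89): [4, 89]
popleft(): [89]
popright(): []
pushright(39): [39]

Answer: 39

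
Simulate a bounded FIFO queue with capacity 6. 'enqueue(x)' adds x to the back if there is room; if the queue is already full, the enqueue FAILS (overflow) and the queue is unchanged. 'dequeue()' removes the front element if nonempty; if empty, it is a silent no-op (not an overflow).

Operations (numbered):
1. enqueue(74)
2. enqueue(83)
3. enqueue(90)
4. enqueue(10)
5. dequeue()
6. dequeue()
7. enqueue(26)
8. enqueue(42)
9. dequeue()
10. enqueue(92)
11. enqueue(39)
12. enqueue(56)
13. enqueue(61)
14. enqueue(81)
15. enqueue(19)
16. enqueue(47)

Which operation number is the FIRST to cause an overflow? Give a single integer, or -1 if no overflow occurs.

1. enqueue(74): size=1
2. enqueue(83): size=2
3. enqueue(90): size=3
4. enqueue(10): size=4
5. dequeue(): size=3
6. dequeue(): size=2
7. enqueue(26): size=3
8. enqueue(42): size=4
9. dequeue(): size=3
10. enqueue(92): size=4
11. enqueue(39): size=5
12. enqueue(56): size=6
13. enqueue(61): size=6=cap → OVERFLOW (fail)
14. enqueue(81): size=6=cap → OVERFLOW (fail)
15. enqueue(19): size=6=cap → OVERFLOW (fail)
16. enqueue(47): size=6=cap → OVERFLOW (fail)

Answer: 13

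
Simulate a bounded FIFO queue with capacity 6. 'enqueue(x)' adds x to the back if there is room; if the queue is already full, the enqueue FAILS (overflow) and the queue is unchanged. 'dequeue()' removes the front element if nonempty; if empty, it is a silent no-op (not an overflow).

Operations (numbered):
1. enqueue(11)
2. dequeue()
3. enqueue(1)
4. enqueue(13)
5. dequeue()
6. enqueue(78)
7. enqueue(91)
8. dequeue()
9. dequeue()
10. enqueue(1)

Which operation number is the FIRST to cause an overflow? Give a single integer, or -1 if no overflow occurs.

1. enqueue(11): size=1
2. dequeue(): size=0
3. enqueue(1): size=1
4. enqueue(13): size=2
5. dequeue(): size=1
6. enqueue(78): size=2
7. enqueue(91): size=3
8. dequeue(): size=2
9. dequeue(): size=1
10. enqueue(1): size=2

Answer: -1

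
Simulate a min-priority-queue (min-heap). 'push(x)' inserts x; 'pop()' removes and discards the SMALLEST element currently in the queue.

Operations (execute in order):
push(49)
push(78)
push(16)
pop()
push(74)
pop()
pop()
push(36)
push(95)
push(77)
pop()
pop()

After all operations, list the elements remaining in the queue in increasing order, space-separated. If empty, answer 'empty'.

push(49): heap contents = [49]
push(78): heap contents = [49, 78]
push(16): heap contents = [16, 49, 78]
pop() → 16: heap contents = [49, 78]
push(74): heap contents = [49, 74, 78]
pop() → 49: heap contents = [74, 78]
pop() → 74: heap contents = [78]
push(36): heap contents = [36, 78]
push(95): heap contents = [36, 78, 95]
push(77): heap contents = [36, 77, 78, 95]
pop() → 36: heap contents = [77, 78, 95]
pop() → 77: heap contents = [78, 95]

Answer: 78 95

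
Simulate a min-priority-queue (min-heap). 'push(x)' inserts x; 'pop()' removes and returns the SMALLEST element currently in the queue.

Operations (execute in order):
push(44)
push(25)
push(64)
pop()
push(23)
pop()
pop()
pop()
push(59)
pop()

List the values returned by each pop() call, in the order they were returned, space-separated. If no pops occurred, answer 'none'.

push(44): heap contents = [44]
push(25): heap contents = [25, 44]
push(64): heap contents = [25, 44, 64]
pop() → 25: heap contents = [44, 64]
push(23): heap contents = [23, 44, 64]
pop() → 23: heap contents = [44, 64]
pop() → 44: heap contents = [64]
pop() → 64: heap contents = []
push(59): heap contents = [59]
pop() → 59: heap contents = []

Answer: 25 23 44 64 59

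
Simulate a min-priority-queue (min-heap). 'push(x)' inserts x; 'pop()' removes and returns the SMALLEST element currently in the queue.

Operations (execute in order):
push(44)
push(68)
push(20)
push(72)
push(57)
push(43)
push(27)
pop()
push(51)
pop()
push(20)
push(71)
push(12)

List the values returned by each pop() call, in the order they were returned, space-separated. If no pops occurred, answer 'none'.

push(44): heap contents = [44]
push(68): heap contents = [44, 68]
push(20): heap contents = [20, 44, 68]
push(72): heap contents = [20, 44, 68, 72]
push(57): heap contents = [20, 44, 57, 68, 72]
push(43): heap contents = [20, 43, 44, 57, 68, 72]
push(27): heap contents = [20, 27, 43, 44, 57, 68, 72]
pop() → 20: heap contents = [27, 43, 44, 57, 68, 72]
push(51): heap contents = [27, 43, 44, 51, 57, 68, 72]
pop() → 27: heap contents = [43, 44, 51, 57, 68, 72]
push(20): heap contents = [20, 43, 44, 51, 57, 68, 72]
push(71): heap contents = [20, 43, 44, 51, 57, 68, 71, 72]
push(12): heap contents = [12, 20, 43, 44, 51, 57, 68, 71, 72]

Answer: 20 27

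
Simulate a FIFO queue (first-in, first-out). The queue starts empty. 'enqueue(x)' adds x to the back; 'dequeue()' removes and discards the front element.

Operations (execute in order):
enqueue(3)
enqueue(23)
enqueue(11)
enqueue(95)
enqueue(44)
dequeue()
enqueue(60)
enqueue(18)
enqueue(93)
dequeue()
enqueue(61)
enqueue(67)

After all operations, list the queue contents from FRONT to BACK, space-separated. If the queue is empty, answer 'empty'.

Answer: 11 95 44 60 18 93 61 67

Derivation:
enqueue(3): [3]
enqueue(23): [3, 23]
enqueue(11): [3, 23, 11]
enqueue(95): [3, 23, 11, 95]
enqueue(44): [3, 23, 11, 95, 44]
dequeue(): [23, 11, 95, 44]
enqueue(60): [23, 11, 95, 44, 60]
enqueue(18): [23, 11, 95, 44, 60, 18]
enqueue(93): [23, 11, 95, 44, 60, 18, 93]
dequeue(): [11, 95, 44, 60, 18, 93]
enqueue(61): [11, 95, 44, 60, 18, 93, 61]
enqueue(67): [11, 95, 44, 60, 18, 93, 61, 67]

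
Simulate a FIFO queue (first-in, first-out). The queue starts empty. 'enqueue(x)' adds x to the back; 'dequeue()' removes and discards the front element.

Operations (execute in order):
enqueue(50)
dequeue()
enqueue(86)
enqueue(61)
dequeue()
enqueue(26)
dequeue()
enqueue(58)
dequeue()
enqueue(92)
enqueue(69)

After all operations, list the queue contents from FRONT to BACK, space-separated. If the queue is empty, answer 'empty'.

enqueue(50): [50]
dequeue(): []
enqueue(86): [86]
enqueue(61): [86, 61]
dequeue(): [61]
enqueue(26): [61, 26]
dequeue(): [26]
enqueue(58): [26, 58]
dequeue(): [58]
enqueue(92): [58, 92]
enqueue(69): [58, 92, 69]

Answer: 58 92 69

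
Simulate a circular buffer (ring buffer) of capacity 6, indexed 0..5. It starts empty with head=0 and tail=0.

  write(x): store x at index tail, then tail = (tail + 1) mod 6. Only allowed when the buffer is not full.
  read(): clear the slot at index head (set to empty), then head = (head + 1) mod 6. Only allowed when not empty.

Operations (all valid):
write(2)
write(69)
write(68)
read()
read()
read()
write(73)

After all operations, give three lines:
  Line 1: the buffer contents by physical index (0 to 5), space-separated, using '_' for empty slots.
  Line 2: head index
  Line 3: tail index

Answer: _ _ _ 73 _ _
3
4

Derivation:
write(2): buf=[2 _ _ _ _ _], head=0, tail=1, size=1
write(69): buf=[2 69 _ _ _ _], head=0, tail=2, size=2
write(68): buf=[2 69 68 _ _ _], head=0, tail=3, size=3
read(): buf=[_ 69 68 _ _ _], head=1, tail=3, size=2
read(): buf=[_ _ 68 _ _ _], head=2, tail=3, size=1
read(): buf=[_ _ _ _ _ _], head=3, tail=3, size=0
write(73): buf=[_ _ _ 73 _ _], head=3, tail=4, size=1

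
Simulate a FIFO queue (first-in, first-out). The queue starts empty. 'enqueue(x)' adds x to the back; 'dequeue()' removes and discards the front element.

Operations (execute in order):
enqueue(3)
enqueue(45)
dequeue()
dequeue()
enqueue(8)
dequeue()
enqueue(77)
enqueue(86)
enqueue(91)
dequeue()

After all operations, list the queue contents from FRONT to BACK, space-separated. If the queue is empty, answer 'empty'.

enqueue(3): [3]
enqueue(45): [3, 45]
dequeue(): [45]
dequeue(): []
enqueue(8): [8]
dequeue(): []
enqueue(77): [77]
enqueue(86): [77, 86]
enqueue(91): [77, 86, 91]
dequeue(): [86, 91]

Answer: 86 91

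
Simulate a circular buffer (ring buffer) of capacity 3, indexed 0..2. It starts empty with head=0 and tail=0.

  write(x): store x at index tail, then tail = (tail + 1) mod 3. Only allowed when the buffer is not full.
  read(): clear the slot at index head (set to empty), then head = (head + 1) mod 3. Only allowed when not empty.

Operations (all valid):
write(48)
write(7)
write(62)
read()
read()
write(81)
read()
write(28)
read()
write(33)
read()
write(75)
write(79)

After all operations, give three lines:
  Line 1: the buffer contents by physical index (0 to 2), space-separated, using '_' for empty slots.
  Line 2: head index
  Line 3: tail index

Answer: 75 79 33
2
2

Derivation:
write(48): buf=[48 _ _], head=0, tail=1, size=1
write(7): buf=[48 7 _], head=0, tail=2, size=2
write(62): buf=[48 7 62], head=0, tail=0, size=3
read(): buf=[_ 7 62], head=1, tail=0, size=2
read(): buf=[_ _ 62], head=2, tail=0, size=1
write(81): buf=[81 _ 62], head=2, tail=1, size=2
read(): buf=[81 _ _], head=0, tail=1, size=1
write(28): buf=[81 28 _], head=0, tail=2, size=2
read(): buf=[_ 28 _], head=1, tail=2, size=1
write(33): buf=[_ 28 33], head=1, tail=0, size=2
read(): buf=[_ _ 33], head=2, tail=0, size=1
write(75): buf=[75 _ 33], head=2, tail=1, size=2
write(79): buf=[75 79 33], head=2, tail=2, size=3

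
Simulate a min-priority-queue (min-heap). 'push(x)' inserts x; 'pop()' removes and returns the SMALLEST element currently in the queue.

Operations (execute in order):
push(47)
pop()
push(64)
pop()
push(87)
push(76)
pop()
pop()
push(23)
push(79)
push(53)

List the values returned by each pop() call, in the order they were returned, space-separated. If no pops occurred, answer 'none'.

Answer: 47 64 76 87

Derivation:
push(47): heap contents = [47]
pop() → 47: heap contents = []
push(64): heap contents = [64]
pop() → 64: heap contents = []
push(87): heap contents = [87]
push(76): heap contents = [76, 87]
pop() → 76: heap contents = [87]
pop() → 87: heap contents = []
push(23): heap contents = [23]
push(79): heap contents = [23, 79]
push(53): heap contents = [23, 53, 79]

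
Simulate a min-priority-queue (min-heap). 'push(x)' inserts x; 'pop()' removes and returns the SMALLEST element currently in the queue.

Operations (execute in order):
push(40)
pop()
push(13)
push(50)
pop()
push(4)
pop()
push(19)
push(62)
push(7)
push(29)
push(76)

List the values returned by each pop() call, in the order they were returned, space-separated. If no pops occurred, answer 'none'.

Answer: 40 13 4

Derivation:
push(40): heap contents = [40]
pop() → 40: heap contents = []
push(13): heap contents = [13]
push(50): heap contents = [13, 50]
pop() → 13: heap contents = [50]
push(4): heap contents = [4, 50]
pop() → 4: heap contents = [50]
push(19): heap contents = [19, 50]
push(62): heap contents = [19, 50, 62]
push(7): heap contents = [7, 19, 50, 62]
push(29): heap contents = [7, 19, 29, 50, 62]
push(76): heap contents = [7, 19, 29, 50, 62, 76]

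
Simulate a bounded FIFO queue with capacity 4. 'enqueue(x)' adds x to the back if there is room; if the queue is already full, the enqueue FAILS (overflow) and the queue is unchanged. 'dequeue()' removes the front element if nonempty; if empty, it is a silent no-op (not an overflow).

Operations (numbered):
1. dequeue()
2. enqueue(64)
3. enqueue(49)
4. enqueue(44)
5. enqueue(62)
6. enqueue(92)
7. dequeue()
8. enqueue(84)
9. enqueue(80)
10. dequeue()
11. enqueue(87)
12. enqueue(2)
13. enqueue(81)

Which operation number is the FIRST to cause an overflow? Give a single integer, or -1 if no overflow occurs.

1. dequeue(): empty, no-op, size=0
2. enqueue(64): size=1
3. enqueue(49): size=2
4. enqueue(44): size=3
5. enqueue(62): size=4
6. enqueue(92): size=4=cap → OVERFLOW (fail)
7. dequeue(): size=3
8. enqueue(84): size=4
9. enqueue(80): size=4=cap → OVERFLOW (fail)
10. dequeue(): size=3
11. enqueue(87): size=4
12. enqueue(2): size=4=cap → OVERFLOW (fail)
13. enqueue(81): size=4=cap → OVERFLOW (fail)

Answer: 6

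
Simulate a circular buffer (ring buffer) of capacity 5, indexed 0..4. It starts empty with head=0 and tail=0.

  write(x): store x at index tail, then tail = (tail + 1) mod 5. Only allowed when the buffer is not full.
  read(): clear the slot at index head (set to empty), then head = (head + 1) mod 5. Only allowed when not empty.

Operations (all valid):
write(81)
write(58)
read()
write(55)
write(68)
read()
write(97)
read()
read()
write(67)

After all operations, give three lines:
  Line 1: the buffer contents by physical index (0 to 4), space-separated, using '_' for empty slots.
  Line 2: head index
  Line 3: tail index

write(81): buf=[81 _ _ _ _], head=0, tail=1, size=1
write(58): buf=[81 58 _ _ _], head=0, tail=2, size=2
read(): buf=[_ 58 _ _ _], head=1, tail=2, size=1
write(55): buf=[_ 58 55 _ _], head=1, tail=3, size=2
write(68): buf=[_ 58 55 68 _], head=1, tail=4, size=3
read(): buf=[_ _ 55 68 _], head=2, tail=4, size=2
write(97): buf=[_ _ 55 68 97], head=2, tail=0, size=3
read(): buf=[_ _ _ 68 97], head=3, tail=0, size=2
read(): buf=[_ _ _ _ 97], head=4, tail=0, size=1
write(67): buf=[67 _ _ _ 97], head=4, tail=1, size=2

Answer: 67 _ _ _ 97
4
1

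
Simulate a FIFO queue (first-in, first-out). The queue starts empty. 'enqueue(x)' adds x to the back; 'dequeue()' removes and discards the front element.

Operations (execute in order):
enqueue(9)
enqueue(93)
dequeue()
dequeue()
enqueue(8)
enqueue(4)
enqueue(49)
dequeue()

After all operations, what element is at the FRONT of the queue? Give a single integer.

Answer: 4

Derivation:
enqueue(9): queue = [9]
enqueue(93): queue = [9, 93]
dequeue(): queue = [93]
dequeue(): queue = []
enqueue(8): queue = [8]
enqueue(4): queue = [8, 4]
enqueue(49): queue = [8, 4, 49]
dequeue(): queue = [4, 49]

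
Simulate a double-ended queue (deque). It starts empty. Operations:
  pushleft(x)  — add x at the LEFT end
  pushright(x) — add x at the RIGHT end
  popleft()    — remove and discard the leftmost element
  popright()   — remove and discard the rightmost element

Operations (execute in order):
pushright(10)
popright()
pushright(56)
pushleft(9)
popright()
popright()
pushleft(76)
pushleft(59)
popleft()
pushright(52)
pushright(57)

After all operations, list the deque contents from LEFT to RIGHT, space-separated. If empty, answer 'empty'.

pushright(10): [10]
popright(): []
pushright(56): [56]
pushleft(9): [9, 56]
popright(): [9]
popright(): []
pushleft(76): [76]
pushleft(59): [59, 76]
popleft(): [76]
pushright(52): [76, 52]
pushright(57): [76, 52, 57]

Answer: 76 52 57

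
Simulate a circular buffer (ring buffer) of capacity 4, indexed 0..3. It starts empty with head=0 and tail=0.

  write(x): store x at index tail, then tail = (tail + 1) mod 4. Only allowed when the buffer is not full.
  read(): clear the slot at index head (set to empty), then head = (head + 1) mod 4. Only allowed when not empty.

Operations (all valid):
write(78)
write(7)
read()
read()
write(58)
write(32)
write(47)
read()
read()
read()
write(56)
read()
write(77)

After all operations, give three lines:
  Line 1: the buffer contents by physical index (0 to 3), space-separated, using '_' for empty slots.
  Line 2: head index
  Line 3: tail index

Answer: _ _ 77 _
2
3

Derivation:
write(78): buf=[78 _ _ _], head=0, tail=1, size=1
write(7): buf=[78 7 _ _], head=0, tail=2, size=2
read(): buf=[_ 7 _ _], head=1, tail=2, size=1
read(): buf=[_ _ _ _], head=2, tail=2, size=0
write(58): buf=[_ _ 58 _], head=2, tail=3, size=1
write(32): buf=[_ _ 58 32], head=2, tail=0, size=2
write(47): buf=[47 _ 58 32], head=2, tail=1, size=3
read(): buf=[47 _ _ 32], head=3, tail=1, size=2
read(): buf=[47 _ _ _], head=0, tail=1, size=1
read(): buf=[_ _ _ _], head=1, tail=1, size=0
write(56): buf=[_ 56 _ _], head=1, tail=2, size=1
read(): buf=[_ _ _ _], head=2, tail=2, size=0
write(77): buf=[_ _ 77 _], head=2, tail=3, size=1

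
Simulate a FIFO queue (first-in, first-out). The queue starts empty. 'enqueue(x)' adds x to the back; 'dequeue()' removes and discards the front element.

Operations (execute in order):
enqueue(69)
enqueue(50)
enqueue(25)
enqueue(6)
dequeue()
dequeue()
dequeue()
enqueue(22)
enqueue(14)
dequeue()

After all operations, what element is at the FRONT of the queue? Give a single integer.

Answer: 22

Derivation:
enqueue(69): queue = [69]
enqueue(50): queue = [69, 50]
enqueue(25): queue = [69, 50, 25]
enqueue(6): queue = [69, 50, 25, 6]
dequeue(): queue = [50, 25, 6]
dequeue(): queue = [25, 6]
dequeue(): queue = [6]
enqueue(22): queue = [6, 22]
enqueue(14): queue = [6, 22, 14]
dequeue(): queue = [22, 14]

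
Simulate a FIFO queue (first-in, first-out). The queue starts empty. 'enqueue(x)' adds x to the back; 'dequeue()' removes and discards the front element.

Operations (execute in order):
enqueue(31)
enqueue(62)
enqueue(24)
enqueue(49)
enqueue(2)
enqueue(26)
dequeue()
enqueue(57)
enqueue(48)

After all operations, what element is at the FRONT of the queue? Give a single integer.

Answer: 62

Derivation:
enqueue(31): queue = [31]
enqueue(62): queue = [31, 62]
enqueue(24): queue = [31, 62, 24]
enqueue(49): queue = [31, 62, 24, 49]
enqueue(2): queue = [31, 62, 24, 49, 2]
enqueue(26): queue = [31, 62, 24, 49, 2, 26]
dequeue(): queue = [62, 24, 49, 2, 26]
enqueue(57): queue = [62, 24, 49, 2, 26, 57]
enqueue(48): queue = [62, 24, 49, 2, 26, 57, 48]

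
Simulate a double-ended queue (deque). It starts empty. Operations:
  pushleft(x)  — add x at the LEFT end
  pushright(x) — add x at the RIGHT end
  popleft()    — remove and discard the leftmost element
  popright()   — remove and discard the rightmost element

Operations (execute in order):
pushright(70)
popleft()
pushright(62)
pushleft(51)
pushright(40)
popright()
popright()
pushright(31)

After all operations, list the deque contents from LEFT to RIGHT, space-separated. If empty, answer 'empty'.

pushright(70): [70]
popleft(): []
pushright(62): [62]
pushleft(51): [51, 62]
pushright(40): [51, 62, 40]
popright(): [51, 62]
popright(): [51]
pushright(31): [51, 31]

Answer: 51 31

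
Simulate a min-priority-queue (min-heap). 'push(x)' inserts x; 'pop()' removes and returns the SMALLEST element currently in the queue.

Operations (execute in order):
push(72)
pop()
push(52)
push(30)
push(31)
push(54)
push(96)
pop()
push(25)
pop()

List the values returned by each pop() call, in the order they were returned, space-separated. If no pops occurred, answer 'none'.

Answer: 72 30 25

Derivation:
push(72): heap contents = [72]
pop() → 72: heap contents = []
push(52): heap contents = [52]
push(30): heap contents = [30, 52]
push(31): heap contents = [30, 31, 52]
push(54): heap contents = [30, 31, 52, 54]
push(96): heap contents = [30, 31, 52, 54, 96]
pop() → 30: heap contents = [31, 52, 54, 96]
push(25): heap contents = [25, 31, 52, 54, 96]
pop() → 25: heap contents = [31, 52, 54, 96]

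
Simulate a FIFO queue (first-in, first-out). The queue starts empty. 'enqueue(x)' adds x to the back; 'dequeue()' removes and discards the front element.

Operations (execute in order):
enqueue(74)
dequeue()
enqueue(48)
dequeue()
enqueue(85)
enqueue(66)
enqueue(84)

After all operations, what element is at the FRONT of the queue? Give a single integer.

enqueue(74): queue = [74]
dequeue(): queue = []
enqueue(48): queue = [48]
dequeue(): queue = []
enqueue(85): queue = [85]
enqueue(66): queue = [85, 66]
enqueue(84): queue = [85, 66, 84]

Answer: 85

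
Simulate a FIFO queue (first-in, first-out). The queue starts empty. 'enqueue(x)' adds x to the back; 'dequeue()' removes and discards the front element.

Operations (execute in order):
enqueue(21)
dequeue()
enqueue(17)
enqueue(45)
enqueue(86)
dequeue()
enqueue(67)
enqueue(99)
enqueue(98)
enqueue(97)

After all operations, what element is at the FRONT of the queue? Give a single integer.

enqueue(21): queue = [21]
dequeue(): queue = []
enqueue(17): queue = [17]
enqueue(45): queue = [17, 45]
enqueue(86): queue = [17, 45, 86]
dequeue(): queue = [45, 86]
enqueue(67): queue = [45, 86, 67]
enqueue(99): queue = [45, 86, 67, 99]
enqueue(98): queue = [45, 86, 67, 99, 98]
enqueue(97): queue = [45, 86, 67, 99, 98, 97]

Answer: 45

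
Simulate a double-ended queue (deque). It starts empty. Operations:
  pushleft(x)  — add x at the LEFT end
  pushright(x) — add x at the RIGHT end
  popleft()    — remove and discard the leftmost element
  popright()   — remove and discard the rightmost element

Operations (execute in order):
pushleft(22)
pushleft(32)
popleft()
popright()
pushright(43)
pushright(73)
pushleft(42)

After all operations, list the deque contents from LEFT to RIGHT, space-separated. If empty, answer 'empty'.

Answer: 42 43 73

Derivation:
pushleft(22): [22]
pushleft(32): [32, 22]
popleft(): [22]
popright(): []
pushright(43): [43]
pushright(73): [43, 73]
pushleft(42): [42, 43, 73]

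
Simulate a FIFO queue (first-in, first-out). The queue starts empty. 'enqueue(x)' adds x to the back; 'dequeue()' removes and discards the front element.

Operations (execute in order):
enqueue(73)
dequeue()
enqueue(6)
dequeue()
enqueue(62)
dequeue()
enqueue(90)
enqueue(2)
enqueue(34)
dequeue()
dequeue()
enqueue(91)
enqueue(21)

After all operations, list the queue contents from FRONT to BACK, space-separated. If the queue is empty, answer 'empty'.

Answer: 34 91 21

Derivation:
enqueue(73): [73]
dequeue(): []
enqueue(6): [6]
dequeue(): []
enqueue(62): [62]
dequeue(): []
enqueue(90): [90]
enqueue(2): [90, 2]
enqueue(34): [90, 2, 34]
dequeue(): [2, 34]
dequeue(): [34]
enqueue(91): [34, 91]
enqueue(21): [34, 91, 21]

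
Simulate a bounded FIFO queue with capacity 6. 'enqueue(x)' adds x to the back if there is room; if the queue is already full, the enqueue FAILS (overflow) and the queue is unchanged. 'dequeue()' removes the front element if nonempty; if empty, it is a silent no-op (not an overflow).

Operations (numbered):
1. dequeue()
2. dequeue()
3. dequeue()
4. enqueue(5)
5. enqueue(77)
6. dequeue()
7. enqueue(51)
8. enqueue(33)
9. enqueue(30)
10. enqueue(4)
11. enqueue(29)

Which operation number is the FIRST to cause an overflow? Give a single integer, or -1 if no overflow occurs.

1. dequeue(): empty, no-op, size=0
2. dequeue(): empty, no-op, size=0
3. dequeue(): empty, no-op, size=0
4. enqueue(5): size=1
5. enqueue(77): size=2
6. dequeue(): size=1
7. enqueue(51): size=2
8. enqueue(33): size=3
9. enqueue(30): size=4
10. enqueue(4): size=5
11. enqueue(29): size=6

Answer: -1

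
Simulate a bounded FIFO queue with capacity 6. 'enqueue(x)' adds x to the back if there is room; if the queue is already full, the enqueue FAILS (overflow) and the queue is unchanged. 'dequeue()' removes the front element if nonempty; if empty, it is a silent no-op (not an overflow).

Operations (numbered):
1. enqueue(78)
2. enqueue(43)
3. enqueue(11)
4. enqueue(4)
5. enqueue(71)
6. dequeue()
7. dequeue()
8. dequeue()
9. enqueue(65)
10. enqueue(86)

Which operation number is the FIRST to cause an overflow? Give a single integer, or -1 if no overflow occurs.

Answer: -1

Derivation:
1. enqueue(78): size=1
2. enqueue(43): size=2
3. enqueue(11): size=3
4. enqueue(4): size=4
5. enqueue(71): size=5
6. dequeue(): size=4
7. dequeue(): size=3
8. dequeue(): size=2
9. enqueue(65): size=3
10. enqueue(86): size=4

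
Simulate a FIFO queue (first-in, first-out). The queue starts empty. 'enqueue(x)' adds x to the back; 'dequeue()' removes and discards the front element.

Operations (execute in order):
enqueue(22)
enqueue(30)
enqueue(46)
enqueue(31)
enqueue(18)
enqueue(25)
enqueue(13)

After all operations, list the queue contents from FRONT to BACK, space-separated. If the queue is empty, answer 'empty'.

enqueue(22): [22]
enqueue(30): [22, 30]
enqueue(46): [22, 30, 46]
enqueue(31): [22, 30, 46, 31]
enqueue(18): [22, 30, 46, 31, 18]
enqueue(25): [22, 30, 46, 31, 18, 25]
enqueue(13): [22, 30, 46, 31, 18, 25, 13]

Answer: 22 30 46 31 18 25 13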